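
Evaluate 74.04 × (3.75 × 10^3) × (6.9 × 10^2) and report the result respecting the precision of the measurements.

1.9 × 10^8

74.04 × (3.75 × 10^3) × (6.9 × 10^2) = 191578500
Multiplication/division keeps the fewest significant figures: 74.04 → 4 s.f., 3.75 × 10^3 → 3 s.f., 6.9 × 10^2 → 2 s.f.; limit is 2.
Rounded to 2 significant figures: 1.9 × 10^8.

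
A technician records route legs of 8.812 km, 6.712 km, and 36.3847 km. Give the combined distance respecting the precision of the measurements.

8.812 km + 6.712 km + 36.3847 km = 51.9087 km.
Addition/subtraction keeps the fewest decimal places: 8.812 → 3 decimal places, 6.712 → 3 decimal places, 36.3847 → 4 decimal places; limit is 3.
Rounded to 3 decimal places: 51.909 km.

51.909 km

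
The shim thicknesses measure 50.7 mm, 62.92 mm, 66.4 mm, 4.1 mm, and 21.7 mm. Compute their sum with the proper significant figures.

50.7 mm + 62.92 mm + 66.4 mm + 4.1 mm + 21.7 mm = 205.82 mm.
Addition/subtraction keeps the fewest decimal places: 50.7 → 1 decimal place, 62.92 → 2 decimal places, 66.4 → 1 decimal place, 4.1 → 1 decimal place, 21.7 → 1 decimal place; limit is 1.
Rounded to 1 decimal place: 205.8 mm.

205.8 mm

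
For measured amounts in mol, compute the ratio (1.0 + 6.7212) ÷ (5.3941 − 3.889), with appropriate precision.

5.1

1.0 + 6.7212 = 7.7212, limited to 1 d.p. → 2 s.f.; 5.3941 − 3.889 = 1.5051, limited to 3 d.p. → 4 s.f.
Carrying full precision, 7.7212 ÷ 1.5051 = 5.13002458308…; keep min(2, 4) = 2 s.f.
Rounded to 2 significant figures: 5.1.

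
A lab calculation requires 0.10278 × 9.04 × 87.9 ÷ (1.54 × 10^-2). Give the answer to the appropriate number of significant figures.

0.10278 × 9.04 × 87.9 ÷ (1.54 × 10^-2) = 5303.28782338…
Multiplication/division keeps the fewest significant figures: 0.10278 → 5 s.f., 9.04 → 3 s.f., 87.9 → 3 s.f., 1.54 × 10^-2 → 3 s.f.; limit is 3.
Rounded to 3 significant figures: 5.30 × 10^3.

5.30 × 10^3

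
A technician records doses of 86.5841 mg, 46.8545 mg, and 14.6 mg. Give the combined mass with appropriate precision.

148.0 mg

86.5841 mg + 46.8545 mg + 14.6 mg = 148.0386 mg.
Addition/subtraction keeps the fewest decimal places: 86.5841 → 4 decimal places, 46.8545 → 4 decimal places, 14.6 → 1 decimal place; limit is 1.
Rounded to 1 decimal place: 148.0 mg.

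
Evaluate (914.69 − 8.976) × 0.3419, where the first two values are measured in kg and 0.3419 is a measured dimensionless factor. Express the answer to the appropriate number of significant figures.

309.7 kg

914.69 kg − 8.976 kg = 905.714 kg; the difference is limited to 2 decimal places (5 s.f.).
Carrying full precision, 905.714 × 0.3419 = 309.6636166 kg; 0.3419 has 4 s.f., so the result keeps min(5, 4) = 4 s.f.
Rounded to 4 significant figures: 309.7 kg.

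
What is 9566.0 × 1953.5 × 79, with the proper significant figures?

1.5 × 10⁹

9566.0 × 1953.5 × 79 = 1.476287299 × 10^9
Multiplication/division keeps the fewest significant figures: 9566.0 → 5 s.f., 1953.5 → 5 s.f., 79 → 2 s.f.; limit is 2.
Rounded to 2 significant figures: 1.5 × 10⁹.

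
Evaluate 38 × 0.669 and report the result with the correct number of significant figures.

25

38 × 0.669 = 25.422
Multiplication/division keeps the fewest significant figures: 38 → 2 s.f., 0.669 → 3 s.f.; limit is 2.
Rounded to 2 significant figures: 25.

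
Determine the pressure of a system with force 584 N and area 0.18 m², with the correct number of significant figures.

3.2 × 10^3 Pa

pressure = 584 N ÷ 0.18 m² = 3244.44444444… Pa.
584 has 3 significant figures; 0.18 has 2.
Division/multiplication keeps the fewest: 2 significant figures.
Rounded: 3.2 × 10^3 Pa.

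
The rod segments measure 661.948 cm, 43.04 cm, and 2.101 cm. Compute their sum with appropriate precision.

661.948 cm + 43.04 cm + 2.101 cm = 707.089 cm.
Addition/subtraction keeps the fewest decimal places: 661.948 → 3 decimal places, 43.04 → 2 decimal places, 2.101 → 3 decimal places; limit is 2.
Rounded to 2 decimal places: 707.09 cm.

707.09 cm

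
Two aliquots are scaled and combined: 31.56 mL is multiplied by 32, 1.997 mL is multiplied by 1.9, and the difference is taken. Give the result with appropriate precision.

31.56 × 32 = 1009.92 → 1.0 × 10³ mL (2 s.f., last digit at the 10^2 place).
1.997 × 1.9 = 3.7943 → 3.8 mL (2 s.f., last digit at the 10^-1 place).
Difference: 1006.1257 mL; keep the coarser place, 10^2.
Result: 1.0 × 10³ mL.

1.0 × 10³ mL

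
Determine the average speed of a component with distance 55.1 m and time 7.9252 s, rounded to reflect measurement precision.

average speed = 55.1 m ÷ 7.9252 s = 6.95250593045… m/s.
55.1 has 3 significant figures; 7.9252 has 5.
Division/multiplication keeps the fewest: 3 significant figures.
Rounded: 6.95 m/s.

6.95 m/s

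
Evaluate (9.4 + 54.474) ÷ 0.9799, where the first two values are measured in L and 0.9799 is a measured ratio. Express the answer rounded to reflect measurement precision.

9.4 L + 54.474 L = 63.874 L; the sum is limited to 1 decimal place (3 s.f.).
Carrying full precision, 63.874 ÷ 0.9799 = 65.1842024696… L; 0.9799 has 4 s.f., so the result keeps min(3, 4) = 3 s.f.
Rounded to 3 significant figures: 65.2 L.

65.2 L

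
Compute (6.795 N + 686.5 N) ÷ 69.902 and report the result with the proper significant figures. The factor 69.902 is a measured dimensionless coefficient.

9.918 N

6.795 N + 686.5 N = 693.295 N; the sum is limited to 1 decimal place (4 s.f.).
Carrying full precision, 693.295 ÷ 69.902 = 9.91809962519… N; 69.902 has 5 s.f., so the result keeps min(4, 5) = 4 s.f.
Rounded to 4 significant figures: 9.918 N.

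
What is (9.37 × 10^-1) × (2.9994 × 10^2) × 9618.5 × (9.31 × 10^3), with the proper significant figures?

(9.37 × 10^-1) × (2.9994 × 10^2) × 9618.5 × (9.31 × 10^3) = 2.51669744567 × 10^10…
Multiplication/division keeps the fewest significant figures: 9.37 × 10^-1 → 3 s.f., 2.9994 × 10^2 → 5 s.f., 9618.5 → 5 s.f., 9.31 × 10^3 → 3 s.f.; limit is 3.
Rounded to 3 significant figures: 2.52 × 10^10.

2.52 × 10^10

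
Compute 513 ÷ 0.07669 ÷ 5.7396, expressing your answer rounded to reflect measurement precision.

513 ÷ 0.07669 ÷ 5.7396 = 1165.45900124…
Multiplication/division keeps the fewest significant figures: 513 → 3 s.f., 0.07669 → 4 s.f., 5.7396 → 5 s.f.; limit is 3.
Rounded to 3 significant figures: 1.17 × 10³.

1.17 × 10³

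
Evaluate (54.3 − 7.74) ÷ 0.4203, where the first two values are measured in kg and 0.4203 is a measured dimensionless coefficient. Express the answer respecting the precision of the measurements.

111 kg

54.3 kg − 7.74 kg = 46.56 kg; the difference is limited to 1 decimal place (3 s.f.).
Carrying full precision, 46.56 ÷ 0.4203 = 110.778015703… kg; 0.4203 has 4 s.f., so the result keeps min(3, 4) = 3 s.f.
Rounded to 3 significant figures: 111 kg.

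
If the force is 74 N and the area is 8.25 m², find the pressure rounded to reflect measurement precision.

pressure = 74 N ÷ 8.25 m² = 8.9696969697… Pa.
74 has 2 significant figures; 8.25 has 3.
Division/multiplication keeps the fewest: 2 significant figures.
Rounded: 9.0 Pa.

9.0 Pa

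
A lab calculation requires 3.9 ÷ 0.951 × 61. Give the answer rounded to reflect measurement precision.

3.9 ÷ 0.951 × 61 = 250.157728707…
Multiplication/division keeps the fewest significant figures: 3.9 → 2 s.f., 0.951 → 3 s.f., 61 → 2 s.f.; limit is 2.
Rounded to 2 significant figures: 2.5 × 10².

2.5 × 10²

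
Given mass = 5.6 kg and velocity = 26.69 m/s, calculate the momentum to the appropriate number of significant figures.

1.5 × 10^2 kg·m/s

momentum = 5.6 kg × 26.69 m/s = 149.464 kg·m/s.
5.6 has 2 significant figures; 26.69 has 4.
Division/multiplication keeps the fewest: 2 significant figures.
Rounded: 1.5 × 10^2 kg·m/s.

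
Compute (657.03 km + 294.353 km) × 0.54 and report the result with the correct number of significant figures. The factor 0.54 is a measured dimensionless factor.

5.1 × 10^2 km

657.03 km + 294.353 km = 951.383 km; the sum is limited to 2 decimal places (5 s.f.).
Carrying full precision, 951.383 × 0.54 = 513.74682 km; 0.54 has 2 s.f., so the result keeps min(5, 2) = 2 s.f.
Rounded to 2 significant figures: 5.1 × 10^2 km.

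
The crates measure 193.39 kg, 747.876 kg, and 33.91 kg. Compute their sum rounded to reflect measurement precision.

975.18 kg

193.39 kg + 747.876 kg + 33.91 kg = 975.176 kg.
Addition/subtraction keeps the fewest decimal places: 193.39 → 2 decimal places, 747.876 → 3 decimal places, 33.91 → 2 decimal places; limit is 2.
Rounded to 2 decimal places: 975.18 kg.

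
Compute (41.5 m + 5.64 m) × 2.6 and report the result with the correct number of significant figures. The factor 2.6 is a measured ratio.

1.2 × 10² m

41.5 m + 5.64 m = 47.14 m; the sum is limited to 1 decimal place (3 s.f.).
Carrying full precision, 47.14 × 2.6 = 122.564 m; 2.6 has 2 s.f., so the result keeps min(3, 2) = 2 s.f.
Rounded to 2 significant figures: 1.2 × 10² m.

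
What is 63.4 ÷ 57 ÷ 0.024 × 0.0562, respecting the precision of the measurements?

2.6

63.4 ÷ 57 ÷ 0.024 × 0.0562 = 2.60459064327…
Multiplication/division keeps the fewest significant figures: 63.4 → 3 s.f., 57 → 2 s.f., 0.024 → 2 s.f., 0.0562 → 3 s.f.; limit is 2.
Rounded to 2 significant figures: 2.6.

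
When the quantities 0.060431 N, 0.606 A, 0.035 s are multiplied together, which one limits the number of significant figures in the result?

0.060431 N → 5 s.f.; 0.606 A → 3 s.f.; 0.035 s → 2 s.f.
The fewest is 2 significant figures, from 0.035 s.

0.035 s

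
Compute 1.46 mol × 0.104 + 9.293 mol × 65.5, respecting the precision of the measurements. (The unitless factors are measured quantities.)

1.46 × 0.104 = 0.15184 → 0.152 mol (3 s.f., last digit at the 10^-3 place).
9.293 × 65.5 = 608.6915 → 6.09 × 10^2 mol (3 s.f., last digit at the 10^0 place).
Sum: 608.84334 mol; keep the coarser place, 10^0.
Result: 609 mol.

609 mol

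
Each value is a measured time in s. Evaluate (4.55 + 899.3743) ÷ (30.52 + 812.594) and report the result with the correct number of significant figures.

1.0721

4.55 + 899.3743 = 903.9243, limited to 2 d.p. → 5 s.f.; 30.52 + 812.594 = 843.114, limited to 2 d.p. → 5 s.f.
Carrying full precision, 903.9243 ÷ 843.114 = 1.07212583352…; keep min(5, 5) = 5 s.f.
Rounded to 5 significant figures: 1.0721.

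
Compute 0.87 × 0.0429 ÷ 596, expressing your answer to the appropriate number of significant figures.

0.87 × 0.0429 ÷ 596 = 0.0000626224832215…
Multiplication/division keeps the fewest significant figures: 0.87 → 2 s.f., 0.0429 → 3 s.f., 596 → 3 s.f.; limit is 2.
Rounded to 2 significant figures: 6.3 × 10^-5.

6.3 × 10^-5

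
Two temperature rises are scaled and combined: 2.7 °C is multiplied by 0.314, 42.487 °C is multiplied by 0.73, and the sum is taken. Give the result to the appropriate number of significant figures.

32 °C

2.7 × 0.314 = 0.8478 → 0.85 °C (2 s.f., last digit at the 10^-2 place).
42.487 × 0.73 = 31.01551 → 31 °C (2 s.f., last digit at the 10^0 place).
Sum: 31.86331 °C; keep the coarser place, 10^0.
Result: 32 °C.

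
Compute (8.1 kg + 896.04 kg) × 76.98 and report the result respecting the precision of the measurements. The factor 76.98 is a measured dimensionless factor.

8.1 kg + 896.04 kg = 904.14 kg; the sum is limited to 1 decimal place (4 s.f.).
Carrying full precision, 904.14 × 76.98 = 69600.6972 kg; 76.98 has 4 s.f., so the result keeps min(4, 4) = 4 s.f.
Rounded to 4 significant figures: 6.960 × 10⁴ kg.

6.960 × 10⁴ kg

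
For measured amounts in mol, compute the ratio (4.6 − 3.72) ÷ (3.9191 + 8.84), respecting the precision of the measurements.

4.6 − 3.72 = 0.88, limited to 1 d.p. → 1 s.f.; 3.9191 + 8.84 = 12.7591, limited to 2 d.p. → 4 s.f.
Carrying full precision, 0.88 ÷ 12.7591 = 0.0689703819235…; keep min(1, 4) = 1 s.f.
Rounded to 1 significant figure: 0.07.

0.07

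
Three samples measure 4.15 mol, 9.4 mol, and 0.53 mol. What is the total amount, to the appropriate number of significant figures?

14.1 mol

4.15 mol + 9.4 mol + 0.53 mol = 14.08 mol.
Addition/subtraction keeps the fewest decimal places: 4.15 → 2 decimal places, 9.4 → 1 decimal place, 0.53 → 2 decimal places; limit is 1.
Rounded to 1 decimal place: 14.1 mol.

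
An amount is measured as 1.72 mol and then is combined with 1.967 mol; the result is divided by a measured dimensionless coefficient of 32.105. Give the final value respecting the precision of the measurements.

1.72 mol + 1.967 mol = 3.687 mol; the sum is limited to 2 decimal places (3 s.f.).
Carrying full precision, 3.687 ÷ 32.105 = 0.114841924934… mol; 32.105 has 5 s.f., so the result keeps min(3, 5) = 3 s.f.
Rounded to 3 significant figures: 0.115 mol.

0.115 mol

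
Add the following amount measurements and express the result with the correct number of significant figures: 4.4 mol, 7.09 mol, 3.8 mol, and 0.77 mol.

16.1 mol

4.4 mol + 7.09 mol + 3.8 mol + 0.77 mol = 16.06 mol.
Addition/subtraction keeps the fewest decimal places: 4.4 → 1 decimal place, 7.09 → 2 decimal places, 3.8 → 1 decimal place, 0.77 → 2 decimal places; limit is 1.
Rounded to 1 decimal place: 16.1 mol.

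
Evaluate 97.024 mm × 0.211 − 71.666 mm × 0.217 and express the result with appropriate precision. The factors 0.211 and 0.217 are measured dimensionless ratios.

4.9 mm

97.024 × 0.211 = 20.472064 → 20.5 mm (3 s.f., last digit at the 10^-1 place).
71.666 × 0.217 = 15.551522 → 15.6 mm (3 s.f., last digit at the 10^-1 place).
Difference: 4.920542 mm; keep the coarser place, 10^-1.
Result: 4.9 mm.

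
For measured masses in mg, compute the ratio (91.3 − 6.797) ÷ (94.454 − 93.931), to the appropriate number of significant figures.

162

91.3 − 6.797 = 84.503, limited to 1 d.p. → 3 s.f.; 94.454 − 93.931 = 0.523, limited to 3 d.p. → 3 s.f.
Carrying full precision, 84.503 ÷ 0.523 = 161.573613767…; keep min(3, 3) = 3 s.f.
Rounded to 3 significant figures: 162.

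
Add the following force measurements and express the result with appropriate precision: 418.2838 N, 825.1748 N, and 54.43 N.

418.2838 N + 825.1748 N + 54.43 N = 1297.8886 N.
Addition/subtraction keeps the fewest decimal places: 418.2838 → 4 decimal places, 825.1748 → 4 decimal places, 54.43 → 2 decimal places; limit is 2.
Rounded to 2 decimal places: 1297.89 N.

1297.89 N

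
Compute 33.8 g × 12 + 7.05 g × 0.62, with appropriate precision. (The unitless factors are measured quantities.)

4.1 × 10^2 g

33.8 × 12 = 405.6 → 4.1 × 10^2 g (2 s.f., last digit at the 10^1 place).
7.05 × 0.62 = 4.371 → 4.4 g (2 s.f., last digit at the 10^-1 place).
Sum: 409.971 g; keep the coarser place, 10^1.
Result: 4.1 × 10^2 g.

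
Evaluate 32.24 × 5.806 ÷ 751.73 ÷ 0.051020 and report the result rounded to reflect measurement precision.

32.24 × 5.806 ÷ 751.73 ÷ 0.051020 = 4.88056080629…
Multiplication/division keeps the fewest significant figures: 32.24 → 4 s.f., 5.806 → 4 s.f., 751.73 → 5 s.f., 0.051020 → 5 s.f.; limit is 4.
Rounded to 4 significant figures: 4.881.

4.881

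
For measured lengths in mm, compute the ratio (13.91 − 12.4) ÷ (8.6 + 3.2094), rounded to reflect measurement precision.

1.3 × 10^-1

13.91 − 12.4 = 1.51, limited to 1 d.p. → 2 s.f.; 8.6 + 3.2094 = 11.8094, limited to 1 d.p. → 3 s.f.
Carrying full precision, 1.51 ÷ 11.8094 = 0.127864243738…; keep min(2, 3) = 2 s.f.
Rounded to 2 significant figures: 1.3 × 10^-1.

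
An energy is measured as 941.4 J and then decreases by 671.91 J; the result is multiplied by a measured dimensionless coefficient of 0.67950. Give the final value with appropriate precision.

183.1 J

941.4 J − 671.91 J = 269.49 J; the difference is limited to 1 decimal place (4 s.f.).
Carrying full precision, 269.49 × 0.67950 = 183.118455 J; 0.67950 has 5 s.f., so the result keeps min(4, 5) = 4 s.f.
Rounded to 4 significant figures: 183.1 J.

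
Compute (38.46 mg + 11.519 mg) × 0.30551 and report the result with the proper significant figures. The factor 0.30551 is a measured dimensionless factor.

38.46 mg + 11.519 mg = 49.979 mg; the sum is limited to 2 decimal places (4 s.f.).
Carrying full precision, 49.979 × 0.30551 = 15.26908429 mg; 0.30551 has 5 s.f., so the result keeps min(4, 5) = 4 s.f.
Rounded to 4 significant figures: 15.27 mg.

15.27 mg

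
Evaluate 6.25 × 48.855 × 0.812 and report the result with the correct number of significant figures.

6.25 × 48.855 × 0.812 = 247.939125
Multiplication/division keeps the fewest significant figures: 6.25 → 3 s.f., 48.855 → 5 s.f., 0.812 → 3 s.f.; limit is 3.
Rounded to 3 significant figures: 248.

248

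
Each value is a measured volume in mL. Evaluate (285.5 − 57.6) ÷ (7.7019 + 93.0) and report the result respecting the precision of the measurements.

285.5 − 57.6 = 227.9, limited to 1 d.p. → 4 s.f.; 7.7019 + 93.0 = 100.7019, limited to 1 d.p. → 4 s.f.
Carrying full precision, 227.9 ÷ 100.7019 = 2.26311519445…; keep min(4, 4) = 4 s.f.
Rounded to 4 significant figures: 2.263.

2.263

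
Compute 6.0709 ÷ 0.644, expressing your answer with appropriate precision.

9.43

6.0709 ÷ 0.644 = 9.42686335404…
Multiplication/division keeps the fewest significant figures: 6.0709 → 5 s.f., 0.644 → 3 s.f.; limit is 3.
Rounded to 3 significant figures: 9.43.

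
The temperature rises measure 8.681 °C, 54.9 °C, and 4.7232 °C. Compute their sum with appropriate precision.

8.681 °C + 54.9 °C + 4.7232 °C = 68.3042 °C.
Addition/subtraction keeps the fewest decimal places: 8.681 → 3 decimal places, 54.9 → 1 decimal place, 4.7232 → 4 decimal places; limit is 1.
Rounded to 1 decimal place: 68.3 °C.

68.3 °C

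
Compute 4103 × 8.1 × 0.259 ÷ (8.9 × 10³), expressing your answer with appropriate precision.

4103 × 8.1 × 0.259 ÷ (8.9 × 10³) = 0.96715547191…
Multiplication/division keeps the fewest significant figures: 4103 → 4 s.f., 8.1 → 2 s.f., 0.259 → 3 s.f., 8.9 × 10³ → 2 s.f.; limit is 2.
Rounded to 2 significant figures: 0.97.

0.97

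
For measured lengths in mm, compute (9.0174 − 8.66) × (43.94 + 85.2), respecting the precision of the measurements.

46 mm²

9.0174 − 8.66 = 0.3574, limited to 2 d.p. → 2 s.f.; 43.94 + 85.2 = 129.14, limited to 1 d.p. → 4 s.f.
Carrying full precision, 0.3574 × 129.14 = 46.154636; keep min(2, 4) = 2 s.f.
Rounded to 2 significant figures: 46 mm².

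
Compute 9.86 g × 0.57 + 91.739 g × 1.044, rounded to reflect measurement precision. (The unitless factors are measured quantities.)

9.86 × 0.57 = 5.6202 → 5.6 g (2 s.f., last digit at the 10^-1 place).
91.739 × 1.044 = 95.775516 → 95.78 g (4 s.f., last digit at the 10^-2 place).
Sum: 101.395716 g; keep the coarser place, 10^-1.
Result: 101.4 g.

101.4 g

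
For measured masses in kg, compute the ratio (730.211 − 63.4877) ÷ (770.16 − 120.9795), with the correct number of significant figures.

730.211 − 63.4877 = 666.7233, limited to 3 d.p. → 6 s.f.; 770.16 − 120.9795 = 649.1805, limited to 2 d.p. → 5 s.f.
Carrying full precision, 666.7233 ÷ 649.1805 = 1.02702299283…; keep min(6, 5) = 5 s.f.
Rounded to 5 significant figures: 1.0270.

1.0270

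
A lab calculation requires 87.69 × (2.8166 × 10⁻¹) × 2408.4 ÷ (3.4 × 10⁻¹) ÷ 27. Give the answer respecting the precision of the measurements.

6.5 × 10³

87.69 × (2.8166 × 10⁻¹) × 2408.4 ÷ (3.4 × 10⁻¹) ÷ 27 = 6479.79374612…
Multiplication/division keeps the fewest significant figures: 87.69 → 4 s.f., 2.8166 × 10⁻¹ → 5 s.f., 2408.4 → 5 s.f., 3.4 × 10⁻¹ → 2 s.f., 27 → 2 s.f.; limit is 2.
Rounded to 2 significant figures: 6.5 × 10³.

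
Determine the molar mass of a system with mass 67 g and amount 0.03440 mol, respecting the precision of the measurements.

1.9 × 10^3 g/mol

molar mass = 67 g ÷ 0.03440 mol = 1947.6744186… g/mol.
67 has 2 significant figures; 0.03440 has 4.
Division/multiplication keeps the fewest: 2 significant figures.
Rounded: 1.9 × 10^3 g/mol.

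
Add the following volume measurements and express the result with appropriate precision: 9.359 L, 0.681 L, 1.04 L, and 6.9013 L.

17.98 L

9.359 L + 0.681 L + 1.04 L + 6.9013 L = 17.9813 L.
Addition/subtraction keeps the fewest decimal places: 9.359 → 3 decimal places, 0.681 → 3 decimal places, 1.04 → 2 decimal places, 6.9013 → 4 decimal places; limit is 2.
Rounded to 2 decimal places: 17.98 L.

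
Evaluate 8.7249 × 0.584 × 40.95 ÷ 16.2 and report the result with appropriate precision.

12.9

8.7249 × 0.584 × 40.95 ÷ 16.2 = 12.8798912667…
Multiplication/division keeps the fewest significant figures: 8.7249 → 5 s.f., 0.584 → 3 s.f., 40.95 → 4 s.f., 16.2 → 3 s.f.; limit is 3.
Rounded to 3 significant figures: 12.9.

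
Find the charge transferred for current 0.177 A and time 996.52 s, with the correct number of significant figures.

176 C

charge transferred = 0.177 A × 996.52 s = 176.38404 C.
0.177 has 3 significant figures; 996.52 has 5.
Division/multiplication keeps the fewest: 3 significant figures.
Rounded: 176 C.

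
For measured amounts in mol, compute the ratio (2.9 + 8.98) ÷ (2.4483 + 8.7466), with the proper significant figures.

2.9 + 8.98 = 11.88, limited to 1 d.p. → 3 s.f.; 2.4483 + 8.7466 = 11.1949, limited to 4 d.p. → 6 s.f.
Carrying full precision, 11.88 ÷ 11.1949 = 1.06119750958…; keep min(3, 6) = 3 s.f.
Rounded to 3 significant figures: 1.06.

1.06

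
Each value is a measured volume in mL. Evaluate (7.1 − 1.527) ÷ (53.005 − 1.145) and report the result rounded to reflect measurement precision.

7.1 − 1.527 = 5.573, limited to 1 d.p. → 2 s.f.; 53.005 − 1.145 = 51.860, limited to 3 d.p. → 5 s.f.
Carrying full precision, 5.573 ÷ 51.860 = 0.107462398766…; keep min(2, 5) = 2 s.f.
Rounded to 2 significant figures: 0.11.

0.11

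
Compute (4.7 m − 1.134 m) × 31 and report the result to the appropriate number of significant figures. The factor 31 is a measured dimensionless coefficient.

4.7 m − 1.134 m = 3.566 m; the difference is limited to 1 decimal place (2 s.f.).
Carrying full precision, 3.566 × 31 = 110.546 m; 31 has 2 s.f., so the result keeps min(2, 2) = 2 s.f.
Rounded to 2 significant figures: 1.1 × 10² m.

1.1 × 10² m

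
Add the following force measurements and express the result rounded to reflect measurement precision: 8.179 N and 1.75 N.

9.93 N

8.179 N + 1.75 N = 9.929 N.
Addition/subtraction keeps the fewest decimal places: 8.179 → 3 decimal places, 1.75 → 2 decimal places; limit is 2.
Rounded to 2 decimal places: 9.93 N.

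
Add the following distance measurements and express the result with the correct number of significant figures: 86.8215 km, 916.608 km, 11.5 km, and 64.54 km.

86.8215 km + 916.608 km + 11.5 km + 64.54 km = 1079.4695 km.
Addition/subtraction keeps the fewest decimal places: 86.8215 → 4 decimal places, 916.608 → 3 decimal places, 11.5 → 1 decimal place, 64.54 → 2 decimal places; limit is 1.
Rounded to 1 decimal place: 1079.5 km.

1079.5 km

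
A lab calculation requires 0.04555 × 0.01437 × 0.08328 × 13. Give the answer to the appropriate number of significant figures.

0.04555 × 0.01437 × 0.08328 × 13 = 0.00070864580124
Multiplication/division keeps the fewest significant figures: 0.04555 → 4 s.f., 0.01437 → 4 s.f., 0.08328 → 4 s.f., 13 → 2 s.f.; limit is 2.
Rounded to 2 significant figures: 7.1 × 10⁻⁴.

7.1 × 10⁻⁴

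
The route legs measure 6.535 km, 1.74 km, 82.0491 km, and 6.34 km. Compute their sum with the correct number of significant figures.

96.66 km

6.535 km + 1.74 km + 82.0491 km + 6.34 km = 96.6641 km.
Addition/subtraction keeps the fewest decimal places: 6.535 → 3 decimal places, 1.74 → 2 decimal places, 82.0491 → 4 decimal places, 6.34 → 2 decimal places; limit is 2.
Rounded to 2 decimal places: 96.66 km.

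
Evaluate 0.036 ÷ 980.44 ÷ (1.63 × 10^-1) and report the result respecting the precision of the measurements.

0.036 ÷ 980.44 ÷ (1.63 × 10^-1) = 0.000225265080684…
Multiplication/division keeps the fewest significant figures: 0.036 → 2 s.f., 980.44 → 5 s.f., 1.63 × 10^-1 → 3 s.f.; limit is 2.
Rounded to 2 significant figures: 2.3 × 10^-4.

2.3 × 10^-4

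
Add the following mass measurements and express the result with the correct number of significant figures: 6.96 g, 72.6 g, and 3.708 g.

6.96 g + 72.6 g + 3.708 g = 83.268 g.
Addition/subtraction keeps the fewest decimal places: 6.96 → 2 decimal places, 72.6 → 1 decimal place, 3.708 → 3 decimal places; limit is 1.
Rounded to 1 decimal place: 83.3 g.

83.3 g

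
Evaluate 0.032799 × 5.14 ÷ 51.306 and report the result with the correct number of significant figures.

0.032799 × 5.14 ÷ 51.306 = 0.00328590925038…
Multiplication/division keeps the fewest significant figures: 0.032799 → 5 s.f., 5.14 → 3 s.f., 51.306 → 5 s.f.; limit is 3.
Rounded to 3 significant figures: 0.00329.

0.00329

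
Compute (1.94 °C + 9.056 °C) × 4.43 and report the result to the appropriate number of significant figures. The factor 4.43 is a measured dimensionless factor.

1.94 °C + 9.056 °C = 10.996 °C; the sum is limited to 2 decimal places (4 s.f.).
Carrying full precision, 10.996 × 4.43 = 48.71228 °C; 4.43 has 3 s.f., so the result keeps min(4, 3) = 3 s.f.
Rounded to 3 significant figures: 48.7 °C.

48.7 °C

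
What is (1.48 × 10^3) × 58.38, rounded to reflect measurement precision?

(1.48 × 10^3) × 58.38 = 86402.4
Multiplication/division keeps the fewest significant figures: 1.48 × 10^3 → 3 s.f., 58.38 → 4 s.f.; limit is 3.
Rounded to 3 significant figures: 8.64 × 10^4.

8.64 × 10^4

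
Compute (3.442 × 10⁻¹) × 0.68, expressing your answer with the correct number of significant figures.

(3.442 × 10⁻¹) × 0.68 = 0.234056
Multiplication/division keeps the fewest significant figures: 3.442 × 10⁻¹ → 4 s.f., 0.68 → 2 s.f.; limit is 2.
Rounded to 2 significant figures: 0.23.

0.23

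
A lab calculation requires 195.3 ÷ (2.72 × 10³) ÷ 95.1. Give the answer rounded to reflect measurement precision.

195.3 ÷ (2.72 × 10³) ÷ 95.1 = 0.000755010205975…
Multiplication/division keeps the fewest significant figures: 195.3 → 4 s.f., 2.72 × 10³ → 3 s.f., 95.1 → 3 s.f.; limit is 3.
Rounded to 3 significant figures: 7.55 × 10⁻⁴.

7.55 × 10⁻⁴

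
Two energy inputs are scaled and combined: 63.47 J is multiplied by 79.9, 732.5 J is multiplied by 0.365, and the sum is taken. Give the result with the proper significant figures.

63.47 × 79.9 = 5071.253 → 5.07 × 10³ J (3 s.f., last digit at the 10^1 place).
732.5 × 0.365 = 267.3625 → 267 J (3 s.f., last digit at the 10^0 place).
Sum: 5338.6155 J; keep the coarser place, 10^1.
Result: 5.34 × 10³ J.

5.34 × 10³ J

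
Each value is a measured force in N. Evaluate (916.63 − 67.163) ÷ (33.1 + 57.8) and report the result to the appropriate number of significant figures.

9.35

916.63 − 67.163 = 849.467, limited to 2 d.p. → 5 s.f.; 33.1 + 57.8 = 90.9, limited to 1 d.p. → 3 s.f.
Carrying full precision, 849.467 ÷ 90.9 = 9.34507150715…; keep min(5, 3) = 3 s.f.
Rounded to 3 significant figures: 9.35.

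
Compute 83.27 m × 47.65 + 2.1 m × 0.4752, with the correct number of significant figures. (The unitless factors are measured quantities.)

83.27 × 47.65 = 3967.8155 → 3968 m (4 s.f., last digit at the 10^0 place).
2.1 × 0.4752 = 0.99792 → 1.0 m (2 s.f., last digit at the 10^-1 place).
Sum: 3968.81342 m; keep the coarser place, 10^0.
Result: 3969 m.

3969 m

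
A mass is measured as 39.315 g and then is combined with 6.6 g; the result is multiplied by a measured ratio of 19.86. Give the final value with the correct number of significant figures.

39.315 g + 6.6 g = 45.915 g; the sum is limited to 1 decimal place (3 s.f.).
Carrying full precision, 45.915 × 19.86 = 911.8719 g; 19.86 has 4 s.f., so the result keeps min(3, 4) = 3 s.f.
Rounded to 3 significant figures: 912 g.

912 g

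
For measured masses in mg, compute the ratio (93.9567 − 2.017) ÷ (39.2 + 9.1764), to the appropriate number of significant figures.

1.90

93.9567 − 2.017 = 91.9397, limited to 3 d.p. → 5 s.f.; 39.2 + 9.1764 = 48.3764, limited to 1 d.p. → 3 s.f.
Carrying full precision, 91.9397 ÷ 48.3764 = 1.90050727214…; keep min(5, 3) = 3 s.f.
Rounded to 3 significant figures: 1.90.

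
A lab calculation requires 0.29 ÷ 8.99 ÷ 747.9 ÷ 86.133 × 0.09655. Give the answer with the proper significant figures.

0.29 ÷ 8.99 ÷ 747.9 ÷ 86.133 × 0.09655 = 4.83478846367 × 10^-8…
Multiplication/division keeps the fewest significant figures: 0.29 → 2 s.f., 8.99 → 3 s.f., 747.9 → 4 s.f., 86.133 → 5 s.f., 0.09655 → 4 s.f.; limit is 2.
Rounded to 2 significant figures: 4.8 × 10^-8.

4.8 × 10^-8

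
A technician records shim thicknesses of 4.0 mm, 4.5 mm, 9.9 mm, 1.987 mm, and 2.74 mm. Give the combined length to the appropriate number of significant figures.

23.1 mm

4.0 mm + 4.5 mm + 9.9 mm + 1.987 mm + 2.74 mm = 23.127 mm.
Addition/subtraction keeps the fewest decimal places: 4.0 → 1 decimal place, 4.5 → 1 decimal place, 9.9 → 1 decimal place, 1.987 → 3 decimal places, 2.74 → 2 decimal places; limit is 1.
Rounded to 1 decimal place: 23.1 mm.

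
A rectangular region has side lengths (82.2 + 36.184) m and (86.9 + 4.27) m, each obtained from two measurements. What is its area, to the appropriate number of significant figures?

1.08 × 10⁴ m²

82.2 + 36.184 = 118.384, limited to 1 d.p. → 4 s.f.; 86.9 + 4.27 = 91.17, limited to 1 d.p. → 3 s.f.
Carrying full precision, 118.384 × 91.17 = 10793.06928; keep min(4, 3) = 3 s.f.
Rounded to 3 significant figures: 1.08 × 10⁴ m².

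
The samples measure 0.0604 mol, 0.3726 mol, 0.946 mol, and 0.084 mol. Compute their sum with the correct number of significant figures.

1.463 mol

0.0604 mol + 0.3726 mol + 0.946 mol + 0.084 mol = 1.4630 mol.
Addition/subtraction keeps the fewest decimal places: 0.0604 → 4 decimal places, 0.3726 → 4 decimal places, 0.946 → 3 decimal places, 0.084 → 3 decimal places; limit is 3.
Rounded to 3 decimal places: 1.463 mol.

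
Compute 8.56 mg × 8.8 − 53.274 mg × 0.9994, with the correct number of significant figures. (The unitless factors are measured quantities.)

8.56 × 8.8 = 75.328 → 75 mg (2 s.f., last digit at the 10^0 place).
53.274 × 0.9994 = 53.2420356 → 53.24 mg (4 s.f., last digit at the 10^-2 place).
Difference: 22.0859644 mg; keep the coarser place, 10^0.
Result: 22 mg.

22 mg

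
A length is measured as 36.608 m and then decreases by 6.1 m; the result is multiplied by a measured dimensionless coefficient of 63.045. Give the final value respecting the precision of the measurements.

36.608 m − 6.1 m = 30.508 m; the difference is limited to 1 decimal place (3 s.f.).
Carrying full precision, 30.508 × 63.045 = 1923.37686 m; 63.045 has 5 s.f., so the result keeps min(3, 5) = 3 s.f.
Rounded to 3 significant figures: 1.92 × 10^3 m.

1.92 × 10^3 m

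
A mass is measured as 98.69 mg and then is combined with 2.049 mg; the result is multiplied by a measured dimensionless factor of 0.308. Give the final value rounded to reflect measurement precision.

31.0 mg

98.69 mg + 2.049 mg = 100.739 mg; the sum is limited to 2 decimal places (5 s.f.).
Carrying full precision, 100.739 × 0.308 = 31.027612 mg; 0.308 has 3 s.f., so the result keeps min(5, 3) = 3 s.f.
Rounded to 3 significant figures: 31.0 mg.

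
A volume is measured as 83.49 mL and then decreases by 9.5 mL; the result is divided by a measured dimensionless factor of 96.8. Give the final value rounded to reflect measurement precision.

0.764 mL

83.49 mL − 9.5 mL = 73.99 mL; the difference is limited to 1 decimal place (3 s.f.).
Carrying full precision, 73.99 ÷ 96.8 = 0.764359504132… mL; 96.8 has 3 s.f., so the result keeps min(3, 3) = 3 s.f.
Rounded to 3 significant figures: 0.764 mL.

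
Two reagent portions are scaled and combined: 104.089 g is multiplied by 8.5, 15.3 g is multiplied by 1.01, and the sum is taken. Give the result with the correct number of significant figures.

104.089 × 8.5 = 884.7565 → 8.8 × 10^2 g (2 s.f., last digit at the 10^1 place).
15.3 × 1.01 = 15.453 → 15.5 g (3 s.f., last digit at the 10^-1 place).
Sum: 900.2095 g; keep the coarser place, 10^1.
Result: 9.0 × 10^2 g.

9.0 × 10^2 g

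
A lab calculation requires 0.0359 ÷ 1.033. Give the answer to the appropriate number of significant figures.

0.0348

0.0359 ÷ 1.033 = 0.0347531461762…
Multiplication/division keeps the fewest significant figures: 0.0359 → 3 s.f., 1.033 → 4 s.f.; limit is 3.
Rounded to 3 significant figures: 0.0348.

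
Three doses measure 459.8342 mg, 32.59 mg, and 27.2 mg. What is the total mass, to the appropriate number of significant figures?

519.6 mg

459.8342 mg + 32.59 mg + 27.2 mg = 519.6242 mg.
Addition/subtraction keeps the fewest decimal places: 459.8342 → 4 decimal places, 32.59 → 2 decimal places, 27.2 → 1 decimal place; limit is 1.
Rounded to 1 decimal place: 519.6 mg.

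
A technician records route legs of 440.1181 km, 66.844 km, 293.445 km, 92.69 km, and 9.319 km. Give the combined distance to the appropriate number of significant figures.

902.42 km

440.1181 km + 66.844 km + 293.445 km + 92.69 km + 9.319 km = 902.4161 km.
Addition/subtraction keeps the fewest decimal places: 440.1181 → 4 decimal places, 66.844 → 3 decimal places, 293.445 → 3 decimal places, 92.69 → 2 decimal places, 9.319 → 3 decimal places; limit is 2.
Rounded to 2 decimal places: 902.42 km.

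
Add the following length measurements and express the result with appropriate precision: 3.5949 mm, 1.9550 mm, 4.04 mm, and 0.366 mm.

9.96 mm

3.5949 mm + 1.9550 mm + 4.04 mm + 0.366 mm = 9.9559 mm.
Addition/subtraction keeps the fewest decimal places: 3.5949 → 4 decimal places, 1.9550 → 4 decimal places, 4.04 → 2 decimal places, 0.366 → 3 decimal places; limit is 2.
Rounded to 2 decimal places: 9.96 mm.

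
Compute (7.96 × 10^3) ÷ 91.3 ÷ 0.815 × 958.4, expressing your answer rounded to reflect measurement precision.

1.03 × 10^5

(7.96 × 10^3) ÷ 91.3 ÷ 0.815 × 958.4 = 102525.403342…
Multiplication/division keeps the fewest significant figures: 7.96 × 10^3 → 3 s.f., 91.3 → 3 s.f., 0.815 → 3 s.f., 958.4 → 4 s.f.; limit is 3.
Rounded to 3 significant figures: 1.03 × 10^5.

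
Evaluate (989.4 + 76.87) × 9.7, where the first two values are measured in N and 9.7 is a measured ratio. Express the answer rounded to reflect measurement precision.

1.0 × 10^4 N

989.4 N + 76.87 N = 1066.27 N; the sum is limited to 1 decimal place (5 s.f.).
Carrying full precision, 1066.27 × 9.7 = 10342.819 N; 9.7 has 2 s.f., so the result keeps min(5, 2) = 2 s.f.
Rounded to 2 significant figures: 1.0 × 10^4 N.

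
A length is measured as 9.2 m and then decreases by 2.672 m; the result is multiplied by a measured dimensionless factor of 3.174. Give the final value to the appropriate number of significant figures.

9.2 m − 2.672 m = 6.528 m; the difference is limited to 1 decimal place (2 s.f.).
Carrying full precision, 6.528 × 3.174 = 20.719872 m; 3.174 has 4 s.f., so the result keeps min(2, 4) = 2 s.f.
Rounded to 2 significant figures: 21 m.

21 m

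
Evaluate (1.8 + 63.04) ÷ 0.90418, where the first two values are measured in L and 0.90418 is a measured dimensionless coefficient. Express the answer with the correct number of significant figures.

1.8 L + 63.04 L = 64.84 L; the sum is limited to 1 decimal place (3 s.f.).
Carrying full precision, 64.84 ÷ 0.90418 = 71.7113849012… L; 0.90418 has 5 s.f., so the result keeps min(3, 5) = 3 s.f.
Rounded to 3 significant figures: 71.7 L.

71.7 L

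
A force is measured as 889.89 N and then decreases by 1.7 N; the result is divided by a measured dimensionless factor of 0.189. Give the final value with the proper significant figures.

889.89 N − 1.7 N = 888.19 N; the difference is limited to 1 decimal place (4 s.f.).
Carrying full precision, 888.19 ÷ 0.189 = 4699.41798942… N; 0.189 has 3 s.f., so the result keeps min(4, 3) = 3 s.f.
Rounded to 3 significant figures: 4.70 × 10³ N.

4.70 × 10³ N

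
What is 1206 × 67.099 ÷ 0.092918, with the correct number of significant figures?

1206 × 67.099 ÷ 0.092918 = 870890.397985…
Multiplication/division keeps the fewest significant figures: 1206 → 4 s.f., 67.099 → 5 s.f., 0.092918 → 5 s.f.; limit is 4.
Rounded to 4 significant figures: 8.709 × 10⁵.

8.709 × 10⁵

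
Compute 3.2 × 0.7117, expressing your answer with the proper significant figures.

2.3

3.2 × 0.7117 = 2.27744
Multiplication/division keeps the fewest significant figures: 3.2 → 2 s.f., 0.7117 → 4 s.f.; limit is 2.
Rounded to 2 significant figures: 2.3.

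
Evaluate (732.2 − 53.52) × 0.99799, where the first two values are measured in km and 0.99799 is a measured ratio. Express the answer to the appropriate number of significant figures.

732.2 km − 53.52 km = 678.68 km; the difference is limited to 1 decimal place (4 s.f.).
Carrying full precision, 678.68 × 0.99799 = 677.3158532 km; 0.99799 has 5 s.f., so the result keeps min(4, 5) = 4 s.f.
Rounded to 4 significant figures: 677.3 km.

677.3 km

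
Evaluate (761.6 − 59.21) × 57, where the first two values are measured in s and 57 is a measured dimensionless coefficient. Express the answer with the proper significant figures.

761.6 s − 59.21 s = 702.39 s; the difference is limited to 1 decimal place (4 s.f.).
Carrying full precision, 702.39 × 57 = 40036.23 s; 57 has 2 s.f., so the result keeps min(4, 2) = 2 s.f.
Rounded to 2 significant figures: 4.0 × 10⁴ s.

4.0 × 10⁴ s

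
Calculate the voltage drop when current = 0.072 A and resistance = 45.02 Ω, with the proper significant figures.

voltage drop = 0.072 A × 45.02 Ω = 3.24144 V.
0.072 has 2 significant figures; 45.02 has 4.
Division/multiplication keeps the fewest: 2 significant figures.
Rounded: 3.2 V.

3.2 V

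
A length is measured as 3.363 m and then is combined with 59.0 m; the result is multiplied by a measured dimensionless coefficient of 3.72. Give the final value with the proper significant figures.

232 m

3.363 m + 59.0 m = 62.363 m; the sum is limited to 1 decimal place (3 s.f.).
Carrying full precision, 62.363 × 3.72 = 231.99036 m; 3.72 has 3 s.f., so the result keeps min(3, 3) = 3 s.f.
Rounded to 3 significant figures: 232 m.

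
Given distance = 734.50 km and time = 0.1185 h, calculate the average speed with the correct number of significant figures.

average speed = 734.50 km ÷ 0.1185 h = 6198.31223629… km/h.
734.50 has 5 significant figures; 0.1185 has 4.
Division/multiplication keeps the fewest: 4 significant figures.
Rounded: 6.198 × 10³ km/h.

6.198 × 10³ km/h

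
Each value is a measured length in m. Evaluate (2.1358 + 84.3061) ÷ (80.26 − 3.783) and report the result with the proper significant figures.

1.130

2.1358 + 84.3061 = 86.4419, limited to 4 d.p. → 6 s.f.; 80.26 − 3.783 = 76.477, limited to 2 d.p. → 4 s.f.
Carrying full precision, 86.4419 ÷ 76.477 = 1.13029930567…; keep min(6, 4) = 4 s.f.
Rounded to 4 significant figures: 1.130.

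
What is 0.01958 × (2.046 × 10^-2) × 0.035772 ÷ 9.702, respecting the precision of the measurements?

1.477 × 10^-6

0.01958 × (2.046 × 10^-2) × 0.035772 ÷ 9.702 = 0.00000147706724898…
Multiplication/division keeps the fewest significant figures: 0.01958 → 4 s.f., 2.046 × 10^-2 → 4 s.f., 0.035772 → 5 s.f., 9.702 → 4 s.f.; limit is 4.
Rounded to 4 significant figures: 1.477 × 10^-6.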